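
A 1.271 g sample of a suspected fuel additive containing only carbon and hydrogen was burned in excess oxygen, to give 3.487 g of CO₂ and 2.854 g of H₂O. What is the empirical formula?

CH4

mol C = 3.487 g CO₂ ÷ 44.009 g/mol = 0.079234 mol
mol H = 2 × 2.854 g H₂O ÷ 18.015 g/mol = 0.31685 mol
Divide by the smallest (0.079234 mol): C 1.000, H 3.999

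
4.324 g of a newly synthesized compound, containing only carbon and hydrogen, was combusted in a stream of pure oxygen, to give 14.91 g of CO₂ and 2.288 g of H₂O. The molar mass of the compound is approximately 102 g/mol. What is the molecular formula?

C8H6

mol C = 14.91 g CO₂ ÷ 44.009 g/mol = 0.33879 mol
mol H = 2 × 2.288 g H₂O ÷ 18.015 g/mol = 0.25401 mol
Divide by the smallest (0.25401 mol): C 1.334, H 1.000
Multiplying each by 3 gives whole numbers: C 4.00, H 3.00
Empirical formula: C4H3
Empirical-formula mass = 51.07 g/mol; 102 ÷ 51.07 ≈ 2, so the molecular formula is C8H6.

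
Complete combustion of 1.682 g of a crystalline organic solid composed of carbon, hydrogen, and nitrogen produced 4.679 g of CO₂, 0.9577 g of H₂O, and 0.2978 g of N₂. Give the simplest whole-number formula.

C5H5N

mol C = 4.679 g CO₂ ÷ 44.009 g/mol = 0.10632 mol
mol H = 2 × 0.9577 g H₂O ÷ 18.015 g/mol = 0.10632 mol
mol N = 2 × 0.2978 g N₂ ÷ 28.014 g/mol = 0.021261 mol
Divide by the smallest (0.021261 mol): C 5.001, H 5.001, N 1.000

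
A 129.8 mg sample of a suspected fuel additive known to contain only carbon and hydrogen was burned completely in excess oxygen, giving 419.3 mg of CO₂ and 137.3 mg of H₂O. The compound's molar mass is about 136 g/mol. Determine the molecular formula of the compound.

C10H16

mol C = 0.4193 g CO₂ ÷ 44.009 g/mol = 0.0095276 mol
mol H = 2 × 0.1373 g H₂O ÷ 18.015 g/mol = 0.015243 mol
Divide by the smallest (0.0095276 mol): C 1.000, H 1.600
Multiplying each by 5 gives whole numbers: C 5.00, H 8.00
Empirical formula: C5H8
Empirical-formula mass = 68.12 g/mol; 136 ÷ 68.12 ≈ 2, so the molecular formula is C10H16.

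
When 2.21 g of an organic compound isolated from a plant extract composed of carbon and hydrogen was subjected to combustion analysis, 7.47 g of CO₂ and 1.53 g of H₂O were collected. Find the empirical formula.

mol C = 7.47 g CO₂ ÷ 44.009 g/mol = 0.1697 mol
mol H = 2 × 1.53 g H₂O ÷ 18.015 g/mol = 0.1699 mol
Divide by the smallest (0.1697 mol): C 1.000, H 1.001

CH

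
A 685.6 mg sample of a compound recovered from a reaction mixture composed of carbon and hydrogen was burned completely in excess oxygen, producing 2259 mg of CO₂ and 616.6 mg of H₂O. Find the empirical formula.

mol C = 2.259 g CO₂ ÷ 44.009 g/mol = 0.051330 mol
mol H = 2 × 0.6166 g H₂O ÷ 18.015 g/mol = 0.068454 mol
Divide by the smallest (0.051330 mol): C 1.000, H 1.334
Multiplying each by 3 gives whole numbers: C 3.00, H 4.00

C3H4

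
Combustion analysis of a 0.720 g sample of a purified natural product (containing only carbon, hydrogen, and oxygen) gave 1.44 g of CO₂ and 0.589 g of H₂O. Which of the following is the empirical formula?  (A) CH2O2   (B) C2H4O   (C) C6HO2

(B) C2H4O

mol C = 1.44 g CO₂ ÷ 44.009 g/mol = 0.03272 mol
mol H = 2 × 0.589 g H₂O ÷ 18.015 g/mol = 0.06539 mol
mass O = 0.720 − (0.3930 + 0.06591) = 0.2611 g → mol O = 0.2611 ÷ 15.999 = 0.01632 mol
Divide by the smallest (0.01632 mol): C 2.005, H 4.007, O 1.000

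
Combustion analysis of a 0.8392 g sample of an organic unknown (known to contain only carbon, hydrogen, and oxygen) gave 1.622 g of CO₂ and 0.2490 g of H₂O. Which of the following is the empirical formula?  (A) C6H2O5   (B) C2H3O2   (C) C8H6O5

(C) C8H6O5

mol C = 1.622 g CO₂ ÷ 44.009 g/mol = 0.036856 mol
mol H = 2 × 0.2490 g H₂O ÷ 18.015 g/mol = 0.027644 mol
mass O = 0.8392 − (0.44268 + 0.027865) = 0.36866 g → mol O = 0.36866 ÷ 15.999 = 0.023042 mol
Divide by the smallest (0.023042 mol): C 1.599, H 1.200, O 1.000
Multiplying each by 5 gives whole numbers: C 8.00, H 6.00, O 5.00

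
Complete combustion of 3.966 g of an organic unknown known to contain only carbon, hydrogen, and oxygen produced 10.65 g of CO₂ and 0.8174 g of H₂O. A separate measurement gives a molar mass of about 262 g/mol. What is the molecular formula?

mol C = 10.65 g CO₂ ÷ 44.009 g/mol = 0.24200 mol
mol H = 2 × 0.8174 g H₂O ÷ 18.015 g/mol = 0.090747 mol
mass O = 3.966 − (2.9066 + 0.091473) = 0.96791 g → mol O = 0.96791 ÷ 15.999 = 0.060498 mol
Divide by the smallest (0.060498 mol): C 4.000, H 1.500, O 1.000
Multiplying each by 2 gives whole numbers: C 8.00, H 3.00, O 2.00
Empirical formula: C8H3O2
Empirical-formula mass = 131.11 g/mol; 262 ÷ 131.11 ≈ 2, so the molecular formula is C16H6O4.

C16H6O4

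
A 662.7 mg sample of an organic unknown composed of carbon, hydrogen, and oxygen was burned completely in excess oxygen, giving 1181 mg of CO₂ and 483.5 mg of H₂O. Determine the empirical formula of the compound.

mol C = 1.181 g CO₂ ÷ 44.009 g/mol = 0.026835 mol
mol H = 2 × 0.4835 g H₂O ÷ 18.015 g/mol = 0.053677 mol
mass O = 0.6627 − (0.32232 + 0.054107) = 0.28627 g → mol O = 0.28627 ÷ 15.999 = 0.017893 mol
Divide by the smallest (0.017893 mol): C 1.500, H 3.000, O 1.000
Multiplying each by 2 gives whole numbers: C 3.00, H 6.00, O 2.00

C3H6O2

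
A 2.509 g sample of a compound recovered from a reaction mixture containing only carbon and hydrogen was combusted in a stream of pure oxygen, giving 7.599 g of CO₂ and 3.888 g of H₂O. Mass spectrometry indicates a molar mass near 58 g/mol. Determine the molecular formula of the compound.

C4H10

mol C = 7.599 g CO₂ ÷ 44.009 g/mol = 0.17267 mol
mol H = 2 × 3.888 g H₂O ÷ 18.015 g/mol = 0.43164 mol
Divide by the smallest (0.17267 mol): C 1.000, H 2.500
Multiplying each by 2 gives whole numbers: C 2.00, H 5.00
Empirical formula: C2H5
Empirical-formula mass = 29.06 g/mol; 58 ÷ 29.06 ≈ 2, so the molecular formula is C4H10.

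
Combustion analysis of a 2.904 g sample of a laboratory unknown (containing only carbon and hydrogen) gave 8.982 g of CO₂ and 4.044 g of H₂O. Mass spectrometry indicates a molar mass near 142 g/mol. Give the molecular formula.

C10H22

mol C = 8.982 g CO₂ ÷ 44.009 g/mol = 0.20409 mol
mol H = 2 × 4.044 g H₂O ÷ 18.015 g/mol = 0.44896 mol
Divide by the smallest (0.20409 mol): C 1.000, H 2.200
Multiplying each by 5 gives whole numbers: C 5.00, H 11.00
Empirical formula: C5H11
Empirical-formula mass = 71.14 g/mol; 142 ÷ 71.14 ≈ 2, so the molecular formula is C10H22.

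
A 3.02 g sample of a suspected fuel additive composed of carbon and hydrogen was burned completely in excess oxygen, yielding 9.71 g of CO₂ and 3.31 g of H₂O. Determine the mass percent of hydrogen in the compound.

12.3%

mol C = 9.71 g CO₂ ÷ 44.009 g/mol = 0.2206 mol
mol H = 2 × 3.31 g H₂O ÷ 18.015 g/mol = 0.3675 mol
mass % H = 0.3704 g ÷ 3.02 g × 100%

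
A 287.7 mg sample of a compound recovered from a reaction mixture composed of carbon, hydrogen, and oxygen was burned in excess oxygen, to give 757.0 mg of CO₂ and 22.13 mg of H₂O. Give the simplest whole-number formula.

C7HO2

mol C = 0.7570 g CO₂ ÷ 44.009 g/mol = 0.017201 mol
mol H = 2 × 0.02213 g H₂O ÷ 18.015 g/mol = 0.0024568 mol
mass O = 0.2877 − (0.20660 + 0.0024765) = 0.078622 g → mol O = 0.078622 ÷ 15.999 = 0.0049142 mol
Divide by the smallest (0.0024568 mol): C 7.001, H 1.000, O 2.000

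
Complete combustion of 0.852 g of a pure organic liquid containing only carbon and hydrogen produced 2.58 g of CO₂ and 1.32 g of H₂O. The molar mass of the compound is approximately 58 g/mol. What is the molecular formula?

mol C = 2.58 g CO₂ ÷ 44.009 g/mol = 0.05862 mol
mol H = 2 × 1.32 g H₂O ÷ 18.015 g/mol = 0.1465 mol
Divide by the smallest (0.05862 mol): C 1.000, H 2.500
Multiplying each by 2 gives whole numbers: C 2.00, H 5.00
Empirical formula: C2H5
Empirical-formula mass = 29.06 g/mol; 58 ÷ 29.06 ≈ 2, so the molecular formula is C4H10.

C4H10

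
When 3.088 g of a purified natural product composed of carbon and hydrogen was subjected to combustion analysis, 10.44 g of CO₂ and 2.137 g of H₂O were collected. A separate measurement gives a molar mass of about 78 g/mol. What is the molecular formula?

C6H6

mol C = 10.44 g CO₂ ÷ 44.009 g/mol = 0.23722 mol
mol H = 2 × 2.137 g H₂O ÷ 18.015 g/mol = 0.23725 mol
Divide by the smallest (0.23722 mol): C 1.000, H 1.000
Empirical formula: CH
Empirical-formula mass = 13.02 g/mol; 78 ÷ 13.02 ≈ 6, so the molecular formula is C6H6.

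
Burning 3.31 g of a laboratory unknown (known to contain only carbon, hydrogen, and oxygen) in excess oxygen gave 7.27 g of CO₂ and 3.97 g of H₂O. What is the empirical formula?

C3H8O

mol C = 7.27 g CO₂ ÷ 44.009 g/mol = 0.1652 mol
mol H = 2 × 3.97 g H₂O ÷ 18.015 g/mol = 0.4407 mol
mass O = 3.31 − (1.984 + 0.4443) = 0.8816 g → mol O = 0.8816 ÷ 15.999 = 0.05510 mol
Divide by the smallest (0.05510 mol): C 2.998, H 7.999, O 1.000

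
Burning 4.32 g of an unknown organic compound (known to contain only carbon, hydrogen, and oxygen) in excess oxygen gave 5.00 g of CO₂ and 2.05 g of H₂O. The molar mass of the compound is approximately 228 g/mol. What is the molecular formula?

C6H12O9

mol C = 5.00 g CO₂ ÷ 44.009 g/mol = 0.1136 mol
mol H = 2 × 2.05 g H₂O ÷ 18.015 g/mol = 0.2276 mol
mass O = 4.32 − (1.365 + 0.2294) = 2.726 g → mol O = 2.726 ÷ 15.999 = 0.1704 mol
Divide by the smallest (0.1136 mol): C 1.000, H 2.003, O 1.500
Multiplying each by 2 gives whole numbers: C 2.00, H 4.01, O 3.00
Empirical formula: C2H4O3
Empirical-formula mass = 76.05 g/mol; 228 ÷ 76.05 ≈ 3, so the molecular formula is C6H12O9.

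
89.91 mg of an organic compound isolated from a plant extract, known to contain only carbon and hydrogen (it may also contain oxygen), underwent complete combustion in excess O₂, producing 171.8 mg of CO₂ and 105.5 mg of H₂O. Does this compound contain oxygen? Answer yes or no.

mol C = 0.1718 g CO₂ ÷ 44.009 g/mol = 0.0039037 mol
mol H = 2 × 0.1055 g H₂O ÷ 18.015 g/mol = 0.011712 mol
C and H account for only 0.058694 g of the 0.08991 g sample; the remaining 0.031216 g must be oxygen.

yes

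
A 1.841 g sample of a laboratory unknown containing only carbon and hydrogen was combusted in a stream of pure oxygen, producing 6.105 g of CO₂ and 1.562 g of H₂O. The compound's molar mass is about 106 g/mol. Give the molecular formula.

C8H10

mol C = 6.105 g CO₂ ÷ 44.009 g/mol = 0.13872 mol
mol H = 2 × 1.562 g H₂O ÷ 18.015 g/mol = 0.17341 mol
Divide by the smallest (0.13872 mol): C 1.000, H 1.250
Multiplying each by 4 gives whole numbers: C 4.00, H 5.00
Empirical formula: C4H5
Empirical-formula mass = 53.08 g/mol; 106 ÷ 53.08 ≈ 2, so the molecular formula is C8H10.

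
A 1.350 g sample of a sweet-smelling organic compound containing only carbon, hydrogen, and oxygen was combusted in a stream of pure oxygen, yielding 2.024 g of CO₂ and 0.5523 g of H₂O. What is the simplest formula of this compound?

C3H4O3

mol C = 2.024 g CO₂ ÷ 44.009 g/mol = 0.045991 mol
mol H = 2 × 0.5523 g H₂O ÷ 18.015 g/mol = 0.061316 mol
mass O = 1.350 − (0.55239 + 0.061806) = 0.73580 g → mol O = 0.73580 ÷ 15.999 = 0.045990 mol
Divide by the smallest (0.045990 mol): C 1.000, H 1.333, O 1.000
Multiplying each by 3 gives whole numbers: C 3.00, H 4.00, O 3.00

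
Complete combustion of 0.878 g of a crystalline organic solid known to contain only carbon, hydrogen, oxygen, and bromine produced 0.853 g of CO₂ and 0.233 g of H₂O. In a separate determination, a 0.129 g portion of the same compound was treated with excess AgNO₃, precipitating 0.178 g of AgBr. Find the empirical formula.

C3H4BrO

mol C = 0.853 g CO₂ ÷ 44.009 g/mol = 0.01938 mol
mol H = 2 × 0.233 g H₂O ÷ 18.015 g/mol = 0.02587 mol
From the AgBr data: mol Br per gram of compound = (0.178 ÷ 187.772) ÷ 0.129 = 0.007349 mol/g, so in the 0.878 g combustion sample mol Br = 0.006452 mol
mass O = 0.878 − (0.2328 + 0.02607 + 0.5155) = 0.1036 g → mol O = 0.1036 ÷ 15.999 = 0.006474 mol
Divide by the smallest (0.006452 mol): C 3.004, H 4.009, Br 1.000, O 1.003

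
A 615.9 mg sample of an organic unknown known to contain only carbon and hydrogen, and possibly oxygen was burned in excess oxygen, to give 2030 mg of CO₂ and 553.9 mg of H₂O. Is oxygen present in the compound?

no

mol C = 2.030 g CO₂ ÷ 44.009 g/mol = 0.046127 mol
mol H = 2 × 0.5539 g H₂O ÷ 18.015 g/mol = 0.061493 mol
C and H together account for 0.61602 g — essentially the entire 0.6159 g sample — so the compound contains no oxygen.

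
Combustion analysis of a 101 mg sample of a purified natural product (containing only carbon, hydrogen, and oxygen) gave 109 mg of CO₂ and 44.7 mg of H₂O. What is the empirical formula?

mol C = 0.109 g CO₂ ÷ 44.009 g/mol = 0.002477 mol
mol H = 2 × 0.0447 g H₂O ÷ 18.015 g/mol = 0.004963 mol
mass O = 0.101 − (0.02975 + 0.005002) = 0.06625 g → mol O = 0.06625 ÷ 15.999 = 0.004141 mol
Divide by the smallest (0.002477 mol): C 1.000, H 2.004, O 1.672
Multiplying each by 3 gives whole numbers: C 3.00, H 6.01, O 5.02

C3H6O5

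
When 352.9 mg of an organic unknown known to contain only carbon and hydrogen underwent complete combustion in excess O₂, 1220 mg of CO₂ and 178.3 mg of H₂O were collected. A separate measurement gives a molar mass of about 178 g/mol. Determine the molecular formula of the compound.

C14H10

mol C = 1.220 g CO₂ ÷ 44.009 g/mol = 0.027722 mol
mol H = 2 × 0.1783 g H₂O ÷ 18.015 g/mol = 0.019795 mol
Divide by the smallest (0.019795 mol): C 1.400, H 1.000
Multiplying each by 5 gives whole numbers: C 7.00, H 5.00
Empirical formula: C7H5
Empirical-formula mass = 89.12 g/mol; 178 ÷ 89.12 ≈ 2, so the molecular formula is C14H10.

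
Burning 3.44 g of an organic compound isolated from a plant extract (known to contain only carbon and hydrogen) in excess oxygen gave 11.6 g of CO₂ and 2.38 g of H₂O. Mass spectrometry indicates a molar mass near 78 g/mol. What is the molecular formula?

mol C = 11.6 g CO₂ ÷ 44.009 g/mol = 0.2636 mol
mol H = 2 × 2.38 g H₂O ÷ 18.015 g/mol = 0.2642 mol
Divide by the smallest (0.2636 mol): C 1.000, H 1.002
Empirical formula: CH
Empirical-formula mass = 13.02 g/mol; 78 ÷ 13.02 ≈ 6, so the molecular formula is C6H6.

C6H6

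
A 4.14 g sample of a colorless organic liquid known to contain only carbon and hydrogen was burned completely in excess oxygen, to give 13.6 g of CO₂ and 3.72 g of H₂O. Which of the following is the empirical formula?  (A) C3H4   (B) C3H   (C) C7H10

(A) C3H4

mol C = 13.6 g CO₂ ÷ 44.009 g/mol = 0.3090 mol
mol H = 2 × 3.72 g H₂O ÷ 18.015 g/mol = 0.4130 mol
Divide by the smallest (0.3090 mol): C 1.000, H 1.336
Multiplying each by 3 gives whole numbers: C 3.00, H 4.01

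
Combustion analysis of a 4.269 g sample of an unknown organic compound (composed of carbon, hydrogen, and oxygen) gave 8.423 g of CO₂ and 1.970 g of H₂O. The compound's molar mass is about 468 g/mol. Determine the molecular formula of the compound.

mol C = 8.423 g CO₂ ÷ 44.009 g/mol = 0.19139 mol
mol H = 2 × 1.970 g H₂O ÷ 18.015 g/mol = 0.21871 mol
mass O = 4.269 − (2.2988 + 0.22046) = 1.7497 g → mol O = 1.7497 ÷ 15.999 = 0.10936 mol
Divide by the smallest (0.10936 mol): C 1.750, H 2.000, O 1.000
Multiplying each by 4 gives whole numbers: C 7.00, H 8.00, O 4.00
Empirical formula: C7H8O4
Empirical-formula mass = 156.14 g/mol; 468 ÷ 156.14 ≈ 3, so the molecular formula is C21H24O12.

C21H24O12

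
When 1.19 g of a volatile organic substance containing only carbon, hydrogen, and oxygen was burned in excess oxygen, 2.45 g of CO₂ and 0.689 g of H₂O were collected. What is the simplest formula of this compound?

mol C = 2.45 g CO₂ ÷ 44.009 g/mol = 0.05567 mol
mol H = 2 × 0.689 g H₂O ÷ 18.015 g/mol = 0.07649 mol
mass O = 1.19 − (0.6687 + 0.07710) = 0.4442 g → mol O = 0.4442 ÷ 15.999 = 0.02777 mol
Divide by the smallest (0.02777 mol): C 2.005, H 2.755, O 1.000
Multiplying each by 4 gives whole numbers: C 8.02, H 11.02, O 4.00

C8H11O4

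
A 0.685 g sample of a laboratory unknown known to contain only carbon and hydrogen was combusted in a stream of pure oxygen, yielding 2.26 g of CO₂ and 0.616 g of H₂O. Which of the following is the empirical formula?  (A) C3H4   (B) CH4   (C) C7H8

(A) C3H4

mol C = 2.26 g CO₂ ÷ 44.009 g/mol = 0.05135 mol
mol H = 2 × 0.616 g H₂O ÷ 18.015 g/mol = 0.06839 mol
Divide by the smallest (0.05135 mol): C 1.000, H 1.332
Multiplying each by 3 gives whole numbers: C 3.00, H 4.00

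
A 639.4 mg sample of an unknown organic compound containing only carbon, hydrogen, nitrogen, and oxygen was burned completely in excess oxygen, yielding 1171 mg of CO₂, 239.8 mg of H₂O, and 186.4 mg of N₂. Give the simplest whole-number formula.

C4H4N2O

mol C = 1.171 g CO₂ ÷ 44.009 g/mol = 0.026608 mol
mol H = 2 × 0.2398 g H₂O ÷ 18.015 g/mol = 0.026622 mol
mol N = 2 × 0.1864 g N₂ ÷ 28.014 g/mol = 0.013308 mol
mass O = 0.6394 − (0.31959 + 0.026835 + 0.18640) = 0.10657 g → mol O = 0.10657 ÷ 15.999 = 0.0066613 mol
Divide by the smallest (0.0066613 mol): C 3.994, H 3.997, N 1.998, O 1.000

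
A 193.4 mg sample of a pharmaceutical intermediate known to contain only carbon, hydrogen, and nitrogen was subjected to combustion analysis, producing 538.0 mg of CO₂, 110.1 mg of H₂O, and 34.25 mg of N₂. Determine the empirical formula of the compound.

mol C = 0.5380 g CO₂ ÷ 44.009 g/mol = 0.012225 mol
mol H = 2 × 0.1101 g H₂O ÷ 18.015 g/mol = 0.012223 mol
mol N = 2 × 0.03425 g N₂ ÷ 28.014 g/mol = 0.0024452 mol
Divide by the smallest (0.0024452 mol): C 4.999, H 4.999, N 1.000

C5H5N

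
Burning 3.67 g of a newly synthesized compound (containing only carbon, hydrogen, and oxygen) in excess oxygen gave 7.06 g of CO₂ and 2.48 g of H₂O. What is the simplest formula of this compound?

C7H12O4

mol C = 7.06 g CO₂ ÷ 44.009 g/mol = 0.1604 mol
mol H = 2 × 2.48 g H₂O ÷ 18.015 g/mol = 0.2753 mol
mass O = 3.67 − (1.927 + 0.2775) = 1.466 g → mol O = 1.466 ÷ 15.999 = 0.09161 mol
Divide by the smallest (0.09161 mol): C 1.751, H 3.005, O 1.000
Multiplying each by 4 gives whole numbers: C 7.00, H 12.02, O 4.00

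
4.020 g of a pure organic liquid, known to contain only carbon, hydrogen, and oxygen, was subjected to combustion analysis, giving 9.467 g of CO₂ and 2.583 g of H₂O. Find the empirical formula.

mol C = 9.467 g CO₂ ÷ 44.009 g/mol = 0.21512 mol
mol H = 2 × 2.583 g H₂O ÷ 18.015 g/mol = 0.28676 mol
mass O = 4.020 − (2.5837 + 0.28906) = 1.1472 g → mol O = 1.1472 ÷ 15.999 = 0.071704 mol
Divide by the smallest (0.071704 mol): C 3.000, H 3.999, O 1.000

C3H4O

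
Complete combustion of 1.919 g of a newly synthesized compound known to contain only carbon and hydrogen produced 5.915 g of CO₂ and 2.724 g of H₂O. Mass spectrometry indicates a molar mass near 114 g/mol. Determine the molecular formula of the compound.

C8H18

mol C = 5.915 g CO₂ ÷ 44.009 g/mol = 0.13440 mol
mol H = 2 × 2.724 g H₂O ÷ 18.015 g/mol = 0.30241 mol
Divide by the smallest (0.13440 mol): C 1.000, H 2.250
Multiplying each by 4 gives whole numbers: C 4.00, H 9.00
Empirical formula: C4H9
Empirical-formula mass = 57.12 g/mol; 114 ÷ 57.12 ≈ 2, so the molecular formula is C8H18.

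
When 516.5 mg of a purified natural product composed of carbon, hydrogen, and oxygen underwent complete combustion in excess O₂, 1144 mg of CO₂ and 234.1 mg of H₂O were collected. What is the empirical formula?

C7H7O3

mol C = 1.144 g CO₂ ÷ 44.009 g/mol = 0.025995 mol
mol H = 2 × 0.2341 g H₂O ÷ 18.015 g/mol = 0.025989 mol
mass O = 0.5165 − (0.31222 + 0.026197) = 0.17808 g → mol O = 0.17808 ÷ 15.999 = 0.011131 mol
Divide by the smallest (0.011131 mol): C 2.335, H 2.335, O 1.000
Multiplying each by 3 gives whole numbers: C 7.01, H 7.00, O 3.00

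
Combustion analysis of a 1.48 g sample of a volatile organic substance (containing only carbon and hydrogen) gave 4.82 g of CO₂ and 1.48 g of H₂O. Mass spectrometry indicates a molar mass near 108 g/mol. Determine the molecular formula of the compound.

mol C = 4.82 g CO₂ ÷ 44.009 g/mol = 0.1095 mol
mol H = 2 × 1.48 g H₂O ÷ 18.015 g/mol = 0.1643 mol
Divide by the smallest (0.1095 mol): C 1.000, H 1.500
Multiplying each by 2 gives whole numbers: C 2.00, H 3.00
Empirical formula: C2H3
Empirical-formula mass = 27.05 g/mol; 108 ÷ 27.05 ≈ 4, so the molecular formula is C8H12.

C8H12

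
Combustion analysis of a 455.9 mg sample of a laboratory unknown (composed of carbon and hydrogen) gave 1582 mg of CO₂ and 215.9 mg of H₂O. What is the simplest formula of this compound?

mol C = 1.582 g CO₂ ÷ 44.009 g/mol = 0.035947 mol
mol H = 2 × 0.2159 g H₂O ÷ 18.015 g/mol = 0.023969 mol
Divide by the smallest (0.023969 mol): C 1.500, H 1.000
Multiplying each by 2 gives whole numbers: C 3.00, H 2.00

C3H2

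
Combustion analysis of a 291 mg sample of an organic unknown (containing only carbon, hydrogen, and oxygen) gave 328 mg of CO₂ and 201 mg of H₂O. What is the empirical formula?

mol C = 0.328 g CO₂ ÷ 44.009 g/mol = 0.007453 mol
mol H = 2 × 0.201 g H₂O ÷ 18.015 g/mol = 0.02231 mol
mass O = 0.291 − (0.08952 + 0.02249) = 0.1790 g → mol O = 0.1790 ÷ 15.999 = 0.01119 mol
Divide by the smallest (0.007453 mol): C 1.000, H 2.994, O 1.501
Multiplying each by 2 gives whole numbers: C 2.00, H 5.99, O 3.00

C2H6O3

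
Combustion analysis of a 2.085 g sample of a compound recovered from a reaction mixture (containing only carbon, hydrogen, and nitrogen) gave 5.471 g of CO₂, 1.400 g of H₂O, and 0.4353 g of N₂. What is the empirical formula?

C4H5N

mol C = 5.471 g CO₂ ÷ 44.009 g/mol = 0.12432 mol
mol H = 2 × 1.400 g H₂O ÷ 18.015 g/mol = 0.15543 mol
mol N = 2 × 0.4353 g N₂ ÷ 28.014 g/mol = 0.031077 mol
Divide by the smallest (0.031077 mol): C 4.000, H 5.001, N 1.000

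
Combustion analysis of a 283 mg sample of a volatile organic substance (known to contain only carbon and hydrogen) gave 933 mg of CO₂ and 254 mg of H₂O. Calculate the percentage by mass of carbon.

90.0%

mol C = 0.933 g CO₂ ÷ 44.009 g/mol = 0.02120 mol
mol H = 2 × 0.254 g H₂O ÷ 18.015 g/mol = 0.02820 mol
mass % C = 0.2546 g ÷ 0.283 g × 100%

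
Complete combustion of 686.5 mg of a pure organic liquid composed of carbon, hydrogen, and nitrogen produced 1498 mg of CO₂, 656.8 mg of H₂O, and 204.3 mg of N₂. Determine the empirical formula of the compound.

C7H15N3

mol C = 1.498 g CO₂ ÷ 44.009 g/mol = 0.034038 mol
mol H = 2 × 0.6568 g H₂O ÷ 18.015 g/mol = 0.072917 mol
mol N = 2 × 0.2043 g N₂ ÷ 28.014 g/mol = 0.014586 mol
Divide by the smallest (0.014586 mol): C 2.334, H 4.999, N 1.000
Multiplying each by 3 gives whole numbers: C 7.00, H 15.00, N 3.00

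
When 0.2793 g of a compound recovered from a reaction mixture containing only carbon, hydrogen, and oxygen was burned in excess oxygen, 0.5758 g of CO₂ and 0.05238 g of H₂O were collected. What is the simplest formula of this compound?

mol C = 0.5758 g CO₂ ÷ 44.009 g/mol = 0.013084 mol
mol H = 2 × 0.05238 g H₂O ÷ 18.015 g/mol = 0.0058152 mol
mass O = 0.2793 − (0.15715 + 0.0058617) = 0.11629 g → mol O = 0.11629 ÷ 15.999 = 0.0072686 mol
Divide by the smallest (0.0058152 mol): C 2.250, H 1.000, O 1.250
Multiplying each by 4 gives whole numbers: C 9.00, H 4.00, O 5.00

C9H4O5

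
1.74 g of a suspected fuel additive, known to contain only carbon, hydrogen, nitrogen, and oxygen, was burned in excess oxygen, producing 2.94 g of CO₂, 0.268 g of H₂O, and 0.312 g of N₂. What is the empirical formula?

C9H4N3O5

mol C = 2.94 g CO₂ ÷ 44.009 g/mol = 0.06680 mol
mol H = 2 × 0.268 g H₂O ÷ 18.015 g/mol = 0.02975 mol
mol N = 2 × 0.312 g N₂ ÷ 28.014 g/mol = 0.02227 mol
mass O = 1.74 − (0.8024 + 0.02999 + 0.3120) = 0.5956 g → mol O = 0.5956 ÷ 15.999 = 0.03723 mol
Divide by the smallest (0.02227 mol): C 2.999, H 1.336, N 1.000, O 1.671
Multiplying each by 3 gives whole numbers: C 9.00, H 4.01, N 3.00, O 5.01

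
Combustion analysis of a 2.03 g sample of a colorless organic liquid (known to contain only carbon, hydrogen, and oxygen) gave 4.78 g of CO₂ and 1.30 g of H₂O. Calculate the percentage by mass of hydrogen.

mol C = 4.78 g CO₂ ÷ 44.009 g/mol = 0.1086 mol
mol H = 2 × 1.30 g H₂O ÷ 18.015 g/mol = 0.1443 mol
mass O = 2.03 − (1.305 + 0.1455) = 0.5800 g → mol O = 0.5800 ÷ 15.999 = 0.03625 mol
mass % H = 0.1455 g ÷ 2.03 g × 100%

7.2%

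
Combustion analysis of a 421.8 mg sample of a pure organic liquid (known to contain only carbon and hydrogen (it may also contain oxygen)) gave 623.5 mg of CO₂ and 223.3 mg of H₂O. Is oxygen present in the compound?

yes

mol C = 0.6235 g CO₂ ÷ 44.009 g/mol = 0.014168 mol
mol H = 2 × 0.2233 g H₂O ÷ 18.015 g/mol = 0.024790 mol
C and H account for only 0.19516 g of the 0.4218 g sample; the remaining 0.22664 g must be oxygen.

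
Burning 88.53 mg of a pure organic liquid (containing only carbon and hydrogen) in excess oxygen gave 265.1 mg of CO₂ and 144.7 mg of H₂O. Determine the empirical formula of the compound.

mol C = 0.2651 g CO₂ ÷ 44.009 g/mol = 0.0060238 mol
mol H = 2 × 0.1447 g H₂O ÷ 18.015 g/mol = 0.016064 mol
Divide by the smallest (0.0060238 mol): C 1.000, H 2.667
Multiplying each by 3 gives whole numbers: C 3.00, H 8.00

C3H8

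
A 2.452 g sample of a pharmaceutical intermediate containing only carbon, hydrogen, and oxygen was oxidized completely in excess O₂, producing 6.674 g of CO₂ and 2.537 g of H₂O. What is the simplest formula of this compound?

mol C = 6.674 g CO₂ ÷ 44.009 g/mol = 0.15165 mol
mol H = 2 × 2.537 g H₂O ÷ 18.015 g/mol = 0.28165 mol
mass O = 2.452 − (1.8215 + 0.28391) = 0.34661 g → mol O = 0.34661 ÷ 15.999 = 0.021665 mol
Divide by the smallest (0.021665 mol): C 7.000, H 13.001, O 1.000

C7H13O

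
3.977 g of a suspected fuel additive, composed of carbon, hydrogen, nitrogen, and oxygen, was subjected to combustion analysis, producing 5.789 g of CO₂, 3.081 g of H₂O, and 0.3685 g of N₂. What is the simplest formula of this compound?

mol C = 5.789 g CO₂ ÷ 44.009 g/mol = 0.13154 mol
mol H = 2 × 3.081 g H₂O ÷ 18.015 g/mol = 0.34205 mol
mol N = 2 × 0.3685 g N₂ ÷ 28.014 g/mol = 0.026308 mol
mass O = 3.977 − (1.5799 + 0.34478 + 0.36850) = 1.6838 g → mol O = 1.6838 ÷ 15.999 = 0.10524 mol
Divide by the smallest (0.026308 mol): C 5.000, H 13.002, N 1.000, O 4.000

C5H13NO4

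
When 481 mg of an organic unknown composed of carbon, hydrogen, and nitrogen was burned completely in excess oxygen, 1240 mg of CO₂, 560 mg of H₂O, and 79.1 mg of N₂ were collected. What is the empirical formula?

mol C = 1.24 g CO₂ ÷ 44.009 g/mol = 0.02818 mol
mol H = 2 × 0.560 g H₂O ÷ 18.015 g/mol = 0.06217 mol
mol N = 2 × 0.0791 g N₂ ÷ 28.014 g/mol = 0.005647 mol
Divide by the smallest (0.005647 mol): C 4.989, H 11.009, N 1.000

C5H11N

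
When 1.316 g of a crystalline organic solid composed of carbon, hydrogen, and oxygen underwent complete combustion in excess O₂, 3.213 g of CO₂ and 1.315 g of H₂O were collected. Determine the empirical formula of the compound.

mol C = 3.213 g CO₂ ÷ 44.009 g/mol = 0.073008 mol
mol H = 2 × 1.315 g H₂O ÷ 18.015 g/mol = 0.14599 mol
mass O = 1.316 − (0.87690 + 0.14716) = 0.29195 g → mol O = 0.29195 ÷ 15.999 = 0.018248 mol
Divide by the smallest (0.018248 mol): C 4.001, H 8.000, O 1.000

C4H8O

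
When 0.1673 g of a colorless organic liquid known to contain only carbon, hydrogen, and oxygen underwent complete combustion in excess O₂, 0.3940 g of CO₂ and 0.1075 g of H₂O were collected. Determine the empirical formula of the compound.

C3H4O

mol C = 0.3940 g CO₂ ÷ 44.009 g/mol = 0.0089527 mol
mol H = 2 × 0.1075 g H₂O ÷ 18.015 g/mol = 0.011934 mol
mass O = 0.1673 − (0.10753 + 0.012030) = 0.047739 g → mol O = 0.047739 ÷ 15.999 = 0.0029839 mol
Divide by the smallest (0.0029839 mol): C 3.000, H 4.000, O 1.000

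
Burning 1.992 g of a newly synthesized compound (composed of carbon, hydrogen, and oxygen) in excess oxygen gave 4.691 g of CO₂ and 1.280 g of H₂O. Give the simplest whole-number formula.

C3H4O

mol C = 4.691 g CO₂ ÷ 44.009 g/mol = 0.10659 mol
mol H = 2 × 1.280 g H₂O ÷ 18.015 g/mol = 0.14210 mol
mass O = 1.992 − (1.2803 + 0.14324) = 0.56848 g → mol O = 0.56848 ÷ 15.999 = 0.035533 mol
Divide by the smallest (0.035533 mol): C 3.000, H 3.999, O 1.000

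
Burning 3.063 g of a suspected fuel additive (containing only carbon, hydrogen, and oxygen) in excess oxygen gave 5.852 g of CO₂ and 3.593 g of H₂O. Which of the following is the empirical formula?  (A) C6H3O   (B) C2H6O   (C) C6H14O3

(B) C2H6O

mol C = 5.852 g CO₂ ÷ 44.009 g/mol = 0.13297 mol
mol H = 2 × 3.593 g H₂O ÷ 18.015 g/mol = 0.39889 mol
mass O = 3.063 − (1.5971 + 0.40208) = 1.0638 g → mol O = 1.0638 ÷ 15.999 = 0.066491 mol
Divide by the smallest (0.066491 mol): C 2.000, H 5.999, O 1.000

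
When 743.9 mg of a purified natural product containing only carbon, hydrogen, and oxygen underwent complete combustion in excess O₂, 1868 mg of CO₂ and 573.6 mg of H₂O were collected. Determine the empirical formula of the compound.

C4H6O

mol C = 1.868 g CO₂ ÷ 44.009 g/mol = 0.042446 mol
mol H = 2 × 0.5736 g H₂O ÷ 18.015 g/mol = 0.063680 mol
mass O = 0.7439 − (0.50982 + 0.064190) = 0.16989 g → mol O = 0.16989 ÷ 15.999 = 0.010619 mol
Divide by the smallest (0.010619 mol): C 3.997, H 5.997, O 1.000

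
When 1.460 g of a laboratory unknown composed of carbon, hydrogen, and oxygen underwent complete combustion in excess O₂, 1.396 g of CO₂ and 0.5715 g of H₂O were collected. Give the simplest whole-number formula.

mol C = 1.396 g CO₂ ÷ 44.009 g/mol = 0.031721 mol
mol H = 2 × 0.5715 g H₂O ÷ 18.015 g/mol = 0.063447 mol
mass O = 1.460 − (0.38100 + 0.063955) = 1.0150 g → mol O = 1.0150 ÷ 15.999 = 0.063444 mol
Divide by the smallest (0.031721 mol): C 1.000, H 2.000, O 2.000

CH2O2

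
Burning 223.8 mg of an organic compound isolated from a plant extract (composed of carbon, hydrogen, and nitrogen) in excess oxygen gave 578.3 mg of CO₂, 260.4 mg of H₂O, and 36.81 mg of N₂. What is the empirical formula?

mol C = 0.5783 g CO₂ ÷ 44.009 g/mol = 0.013140 mol
mol H = 2 × 0.2604 g H₂O ÷ 18.015 g/mol = 0.028909 mol
mol N = 2 × 0.03681 g N₂ ÷ 28.014 g/mol = 0.0026280 mol
Divide by the smallest (0.0026280 mol): C 5.000, H 11.001, N 1.000

C5H11N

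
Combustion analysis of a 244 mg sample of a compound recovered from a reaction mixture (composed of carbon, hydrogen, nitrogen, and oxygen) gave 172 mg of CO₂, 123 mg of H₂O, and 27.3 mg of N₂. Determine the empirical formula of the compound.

C2H7NO5

mol C = 0.172 g CO₂ ÷ 44.009 g/mol = 0.003908 mol
mol H = 2 × 0.123 g H₂O ÷ 18.015 g/mol = 0.01366 mol
mol N = 2 × 0.0273 g N₂ ÷ 28.014 g/mol = 0.001949 mol
mass O = 0.244 − (0.04694 + 0.01376 + 0.02730) = 0.1560 g → mol O = 0.1560 ÷ 15.999 = 0.009750 mol
Divide by the smallest (0.001949 mol): C 2.005, H 7.006, N 1.000, O 5.003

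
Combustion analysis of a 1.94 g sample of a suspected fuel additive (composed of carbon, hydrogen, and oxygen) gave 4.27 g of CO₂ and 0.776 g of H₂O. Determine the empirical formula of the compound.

mol C = 4.27 g CO₂ ÷ 44.009 g/mol = 0.09703 mol
mol H = 2 × 0.776 g H₂O ÷ 18.015 g/mol = 0.08615 mol
mass O = 1.94 − (1.165 + 0.08684) = 0.6878 g → mol O = 0.6878 ÷ 15.999 = 0.04299 mol
Divide by the smallest (0.04299 mol): C 2.257, H 2.004, O 1.000
Multiplying each by 4 gives whole numbers: C 9.03, H 8.02, O 4.00

C9H8O4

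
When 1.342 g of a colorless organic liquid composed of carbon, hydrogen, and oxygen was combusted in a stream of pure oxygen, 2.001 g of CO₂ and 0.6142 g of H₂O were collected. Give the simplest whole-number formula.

mol C = 2.001 g CO₂ ÷ 44.009 g/mol = 0.045468 mol
mol H = 2 × 0.6142 g H₂O ÷ 18.015 g/mol = 0.068188 mol
mass O = 1.342 − (0.54612 + 0.068733) = 0.72715 g → mol O = 0.72715 ÷ 15.999 = 0.045450 mol
Divide by the smallest (0.045450 mol): C 1.000, H 1.500, O 1.000
Multiplying each by 2 gives whole numbers: C 2.00, H 3.00, O 2.00

C2H3O2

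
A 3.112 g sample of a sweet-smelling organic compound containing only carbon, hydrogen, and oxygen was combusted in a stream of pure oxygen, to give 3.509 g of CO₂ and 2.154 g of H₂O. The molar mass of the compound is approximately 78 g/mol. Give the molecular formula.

mol C = 3.509 g CO₂ ÷ 44.009 g/mol = 0.079734 mol
mol H = 2 × 2.154 g H₂O ÷ 18.015 g/mol = 0.23913 mol
mass O = 3.112 − (0.95768 + 0.24105) = 1.9133 g → mol O = 1.9133 ÷ 15.999 = 0.11959 mol
Divide by the smallest (0.079734 mol): C 1.000, H 2.999, O 1.500
Multiplying each by 2 gives whole numbers: C 2.00, H 6.00, O 3.00
Empirical formula: C2H6O3
Empirical-formula mass = 78.07 g/mol; 78 ÷ 78.07 ≈ 1, so the molecular formula is C2H6O3.

C2H6O3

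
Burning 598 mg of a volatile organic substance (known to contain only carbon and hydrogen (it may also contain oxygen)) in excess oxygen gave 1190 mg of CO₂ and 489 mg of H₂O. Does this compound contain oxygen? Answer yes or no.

mol C = 1.19 g CO₂ ÷ 44.009 g/mol = 0.02704 mol
mol H = 2 × 0.489 g H₂O ÷ 18.015 g/mol = 0.05429 mol
C and H account for only 0.3795 g of the 0.598 g sample; the remaining 0.2185 g must be oxygen.

yes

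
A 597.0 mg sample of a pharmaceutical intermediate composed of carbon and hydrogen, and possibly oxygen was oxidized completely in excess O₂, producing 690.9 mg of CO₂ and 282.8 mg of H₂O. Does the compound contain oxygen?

mol C = 0.6909 g CO₂ ÷ 44.009 g/mol = 0.015699 mol
mol H = 2 × 0.2828 g H₂O ÷ 18.015 g/mol = 0.031396 mol
C and H account for only 0.22021 g of the 0.5970 g sample; the remaining 0.37679 g must be oxygen.

yes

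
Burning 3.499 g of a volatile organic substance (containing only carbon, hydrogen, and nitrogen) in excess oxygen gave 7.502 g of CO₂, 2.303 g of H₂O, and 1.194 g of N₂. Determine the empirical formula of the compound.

mol C = 7.502 g CO₂ ÷ 44.009 g/mol = 0.17047 mol
mol H = 2 × 2.303 g H₂O ÷ 18.015 g/mol = 0.25568 mol
mol N = 2 × 1.194 g N₂ ÷ 28.014 g/mol = 0.085243 mol
Divide by the smallest (0.085243 mol): C 2.000, H 2.999, N 1.000

C2H3N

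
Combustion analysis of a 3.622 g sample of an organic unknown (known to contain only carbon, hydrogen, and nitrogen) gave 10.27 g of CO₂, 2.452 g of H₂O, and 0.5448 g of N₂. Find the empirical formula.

mol C = 10.27 g CO₂ ÷ 44.009 g/mol = 0.23336 mol
mol H = 2 × 2.452 g H₂O ÷ 18.015 g/mol = 0.27222 mol
mol N = 2 × 0.5448 g N₂ ÷ 28.014 g/mol = 0.038895 mol
Divide by the smallest (0.038895 mol): C 6.000, H 6.999, N 1.000

C6H7N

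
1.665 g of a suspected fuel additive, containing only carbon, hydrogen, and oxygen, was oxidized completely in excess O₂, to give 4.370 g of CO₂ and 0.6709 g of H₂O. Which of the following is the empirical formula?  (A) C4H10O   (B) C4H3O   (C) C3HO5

(B) C4H3O

mol C = 4.370 g CO₂ ÷ 44.009 g/mol = 0.099298 mol
mol H = 2 × 0.6709 g H₂O ÷ 18.015 g/mol = 0.074482 mol
mass O = 1.665 − (1.1927 + 0.075078) = 0.39726 g → mol O = 0.39726 ÷ 15.999 = 0.024830 mol
Divide by the smallest (0.024830 mol): C 3.999, H 3.000, O 1.000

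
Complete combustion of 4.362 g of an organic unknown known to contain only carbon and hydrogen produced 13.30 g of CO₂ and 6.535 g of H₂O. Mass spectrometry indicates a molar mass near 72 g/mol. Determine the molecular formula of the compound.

C5H12

mol C = 13.30 g CO₂ ÷ 44.009 g/mol = 0.30221 mol
mol H = 2 × 6.535 g H₂O ÷ 18.015 g/mol = 0.72551 mol
Divide by the smallest (0.30221 mol): C 1.000, H 2.401
Multiplying each by 5 gives whole numbers: C 5.00, H 12.00
Empirical formula: C5H12
Empirical-formula mass = 72.15 g/mol; 72 ÷ 72.15 ≈ 1, so the molecular formula is C5H12.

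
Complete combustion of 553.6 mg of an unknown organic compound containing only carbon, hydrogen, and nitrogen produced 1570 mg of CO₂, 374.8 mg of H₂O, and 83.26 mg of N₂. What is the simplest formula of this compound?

C6H7N

mol C = 1.570 g CO₂ ÷ 44.009 g/mol = 0.035675 mol
mol H = 2 × 0.3748 g H₂O ÷ 18.015 g/mol = 0.041610 mol
mol N = 2 × 0.08326 g N₂ ÷ 28.014 g/mol = 0.0059442 mol
Divide by the smallest (0.0059442 mol): C 6.002, H 7.000, N 1.000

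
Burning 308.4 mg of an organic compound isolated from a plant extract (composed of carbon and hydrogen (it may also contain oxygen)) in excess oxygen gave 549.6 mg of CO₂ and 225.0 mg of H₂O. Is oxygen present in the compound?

mol C = 0.5496 g CO₂ ÷ 44.009 g/mol = 0.012488 mol
mol H = 2 × 0.2250 g H₂O ÷ 18.015 g/mol = 0.024979 mol
C and H account for only 0.17518 g of the 0.3084 g sample; the remaining 0.13322 g must be oxygen.

yes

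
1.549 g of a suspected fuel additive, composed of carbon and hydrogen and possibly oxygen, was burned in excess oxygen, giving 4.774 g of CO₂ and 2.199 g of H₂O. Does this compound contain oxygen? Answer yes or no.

no

mol C = 4.774 g CO₂ ÷ 44.009 g/mol = 0.10848 mol
mol H = 2 × 2.199 g H₂O ÷ 18.015 g/mol = 0.24413 mol
C and H together account for 1.5490 g — essentially the entire 1.549 g sample — so the compound contains no oxygen.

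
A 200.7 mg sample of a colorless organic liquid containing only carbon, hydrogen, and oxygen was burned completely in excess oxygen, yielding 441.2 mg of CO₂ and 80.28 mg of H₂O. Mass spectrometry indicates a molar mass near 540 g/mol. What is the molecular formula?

mol C = 0.4412 g CO₂ ÷ 44.009 g/mol = 0.010025 mol
mol H = 2 × 0.08028 g H₂O ÷ 18.015 g/mol = 0.0089126 mol
mass O = 0.2007 − (0.12041 + 0.0089839) = 0.071303 g → mol O = 0.071303 ÷ 15.999 = 0.0044567 mol
Divide by the smallest (0.0044567 mol): C 2.249, H 2.000, O 1.000
Multiplying each by 4 gives whole numbers: C 9.00, H 8.00, O 4.00
Empirical formula: C9H8O4
Empirical-formula mass = 180.16 g/mol; 540 ÷ 180.16 ≈ 3, so the molecular formula is C27H24O12.

C27H24O12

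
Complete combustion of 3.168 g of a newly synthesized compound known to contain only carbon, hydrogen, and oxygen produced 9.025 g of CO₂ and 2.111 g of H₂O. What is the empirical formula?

mol C = 9.025 g CO₂ ÷ 44.009 g/mol = 0.20507 mol
mol H = 2 × 2.111 g H₂O ÷ 18.015 g/mol = 0.23436 mol
mass O = 3.168 − (2.4631 + 0.23624) = 0.46865 g → mol O = 0.46865 ÷ 15.999 = 0.029292 mol
Divide by the smallest (0.029292 mol): C 7.001, H 8.001, O 1.000

C7H8O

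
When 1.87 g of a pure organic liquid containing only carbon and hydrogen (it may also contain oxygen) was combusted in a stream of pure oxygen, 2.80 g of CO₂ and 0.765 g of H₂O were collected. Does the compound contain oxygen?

yes

mol C = 2.80 g CO₂ ÷ 44.009 g/mol = 0.06362 mol
mol H = 2 × 0.765 g H₂O ÷ 18.015 g/mol = 0.08493 mol
C and H account for only 0.8498 g of the 1.87 g sample; the remaining 1.020 g must be oxygen.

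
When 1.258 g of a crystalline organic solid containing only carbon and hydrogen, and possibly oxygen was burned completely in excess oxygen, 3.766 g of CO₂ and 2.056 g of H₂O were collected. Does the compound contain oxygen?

mol C = 3.766 g CO₂ ÷ 44.009 g/mol = 0.085573 mol
mol H = 2 × 2.056 g H₂O ÷ 18.015 g/mol = 0.22825 mol
C and H together account for 1.2579 g — essentially the entire 1.258 g sample — so the compound contains no oxygen.

no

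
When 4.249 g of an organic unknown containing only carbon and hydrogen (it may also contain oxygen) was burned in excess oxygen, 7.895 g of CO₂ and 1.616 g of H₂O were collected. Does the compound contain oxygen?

mol C = 7.895 g CO₂ ÷ 44.009 g/mol = 0.17940 mol
mol H = 2 × 1.616 g H₂O ÷ 18.015 g/mol = 0.17941 mol
C and H account for only 2.3356 g of the 4.249 g sample; the remaining 1.9134 g must be oxygen.

yes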